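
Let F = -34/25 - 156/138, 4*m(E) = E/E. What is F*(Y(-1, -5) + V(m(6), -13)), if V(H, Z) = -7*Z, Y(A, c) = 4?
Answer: -27208/115 ≈ -236.59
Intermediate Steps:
m(E) = ¼ (m(E) = (E/E)/4 = (¼)*1 = ¼)
F = -1432/575 (F = -34*1/25 - 156*1/138 = -34/25 - 26/23 = -1432/575 ≈ -2.4904)
F*(Y(-1, -5) + V(m(6), -13)) = -1432*(4 - 7*(-13))/575 = -1432*(4 + 91)/575 = -1432/575*95 = -27208/115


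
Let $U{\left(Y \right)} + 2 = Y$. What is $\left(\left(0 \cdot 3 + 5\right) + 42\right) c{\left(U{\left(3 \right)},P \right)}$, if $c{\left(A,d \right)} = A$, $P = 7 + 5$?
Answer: $47$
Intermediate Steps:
$U{\left(Y \right)} = -2 + Y$
$P = 12$
$\left(\left(0 \cdot 3 + 5\right) + 42\right) c{\left(U{\left(3 \right)},P \right)} = \left(\left(0 \cdot 3 + 5\right) + 42\right) \left(-2 + 3\right) = \left(\left(0 + 5\right) + 42\right) 1 = \left(5 + 42\right) 1 = 47 \cdot 1 = 47$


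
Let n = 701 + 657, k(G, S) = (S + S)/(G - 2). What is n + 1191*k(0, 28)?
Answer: -31990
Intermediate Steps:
k(G, S) = 2*S/(-2 + G) (k(G, S) = (2*S)/(-2 + G) = 2*S/(-2 + G))
n = 1358
n + 1191*k(0, 28) = 1358 + 1191*(2*28/(-2 + 0)) = 1358 + 1191*(2*28/(-2)) = 1358 + 1191*(2*28*(-1/2)) = 1358 + 1191*(-28) = 1358 - 33348 = -31990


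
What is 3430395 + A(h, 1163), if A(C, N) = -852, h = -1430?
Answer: 3429543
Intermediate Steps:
3430395 + A(h, 1163) = 3430395 - 852 = 3429543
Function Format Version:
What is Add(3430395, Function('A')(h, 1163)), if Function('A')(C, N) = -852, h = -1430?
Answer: 3429543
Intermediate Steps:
Add(3430395, Function('A')(h, 1163)) = Add(3430395, -852) = 3429543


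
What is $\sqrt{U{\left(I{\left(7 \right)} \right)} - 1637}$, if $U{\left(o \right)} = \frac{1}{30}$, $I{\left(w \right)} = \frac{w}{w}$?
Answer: $\frac{i \sqrt{1473270}}{30} \approx 40.459 i$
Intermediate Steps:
$I{\left(w \right)} = 1$
$U{\left(o \right)} = \frac{1}{30}$
$\sqrt{U{\left(I{\left(7 \right)} \right)} - 1637} = \sqrt{\frac{1}{30} - 1637} = \sqrt{- \frac{49109}{30}} = \frac{i \sqrt{1473270}}{30}$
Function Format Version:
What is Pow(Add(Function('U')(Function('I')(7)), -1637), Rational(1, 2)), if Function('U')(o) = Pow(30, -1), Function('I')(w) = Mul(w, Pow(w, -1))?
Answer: Mul(Rational(1, 30), I, Pow(1473270, Rational(1, 2))) ≈ Mul(40.459, I)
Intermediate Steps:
Function('I')(w) = 1
Function('U')(o) = Rational(1, 30)
Pow(Add(Function('U')(Function('I')(7)), -1637), Rational(1, 2)) = Pow(Add(Rational(1, 30), -1637), Rational(1, 2)) = Pow(Rational(-49109, 30), Rational(1, 2)) = Mul(Rational(1, 30), I, Pow(1473270, Rational(1, 2)))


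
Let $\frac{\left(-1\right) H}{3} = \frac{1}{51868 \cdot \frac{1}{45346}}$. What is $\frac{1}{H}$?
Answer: $- \frac{25934}{68019} \approx -0.38128$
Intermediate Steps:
$H = - \frac{68019}{25934}$ ($H = - \frac{3}{51868 \cdot \frac{1}{45346}} = - \frac{3}{\frac{25934}{22673}} = \left(-3\right) \frac{22673}{25934} = - \frac{68019}{25934} \approx -2.6228$)
$\frac{1}{H} = \frac{1}{- \frac{68019}{25934}} = - \frac{25934}{68019}$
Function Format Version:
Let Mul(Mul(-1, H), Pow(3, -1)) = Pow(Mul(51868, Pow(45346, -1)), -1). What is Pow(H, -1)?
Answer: Rational(-25934, 68019) ≈ -0.38128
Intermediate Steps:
H = Rational(-68019, 25934) (H = Mul(-3, Pow(Mul(51868, Pow(45346, -1)), -1)) = Mul(-3, Pow(Mul(51868, Rational(1, 45346)), -1)) = Mul(-3, Pow(Rational(25934, 22673), -1)) = Mul(-3, Rational(22673, 25934)) = Rational(-68019, 25934) ≈ -2.6228)
Pow(H, -1) = Pow(Rational(-68019, 25934), -1) = Rational(-25934, 68019)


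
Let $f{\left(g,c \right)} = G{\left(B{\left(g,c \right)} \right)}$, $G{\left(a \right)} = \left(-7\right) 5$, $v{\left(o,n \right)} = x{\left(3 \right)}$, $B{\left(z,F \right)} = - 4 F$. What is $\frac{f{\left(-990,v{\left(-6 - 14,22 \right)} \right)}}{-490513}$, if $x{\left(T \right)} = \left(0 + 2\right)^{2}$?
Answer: $\frac{35}{490513} \approx 7.1354 \cdot 10^{-5}$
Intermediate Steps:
$x{\left(T \right)} = 4$ ($x{\left(T \right)} = 2^{2} = 4$)
$v{\left(o,n \right)} = 4$
$G{\left(a \right)} = -35$
$f{\left(g,c \right)} = -35$
$\frac{f{\left(-990,v{\left(-6 - 14,22 \right)} \right)}}{-490513} = - \frac{35}{-490513} = \left(-35\right) \left(- \frac{1}{490513}\right) = \frac{35}{490513}$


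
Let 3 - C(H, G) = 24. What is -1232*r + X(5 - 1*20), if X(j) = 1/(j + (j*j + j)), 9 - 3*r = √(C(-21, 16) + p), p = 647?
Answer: -720719/195 + 1232*√626/3 ≈ 6578.9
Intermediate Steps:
C(H, G) = -21 (C(H, G) = 3 - 1*24 = 3 - 24 = -21)
r = 3 - √626/3 (r = 3 - √(-21 + 647)/3 = 3 - √626/3 ≈ -5.3400)
X(j) = 1/(j² + 2*j) (X(j) = 1/(j + (j² + j)) = 1/(j + (j + j²)) = 1/(j² + 2*j))
-1232*r + X(5 - 1*20) = -1232*(3 - √626/3) + 1/((5 - 1*20)*(2 + (5 - 1*20))) = (-3696 + 1232*√626/3) + 1/((5 - 20)*(2 + (5 - 20))) = (-3696 + 1232*√626/3) + 1/((-15)*(2 - 15)) = (-3696 + 1232*√626/3) - 1/15/(-13) = (-3696 + 1232*√626/3) - 1/15*(-1/13) = (-3696 + 1232*√626/3) + 1/195 = -720719/195 + 1232*√626/3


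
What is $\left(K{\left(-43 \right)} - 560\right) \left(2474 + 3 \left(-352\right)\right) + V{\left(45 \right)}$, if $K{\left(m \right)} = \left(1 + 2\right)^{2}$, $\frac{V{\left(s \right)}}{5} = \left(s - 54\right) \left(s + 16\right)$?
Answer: $-784063$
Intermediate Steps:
$V{\left(s \right)} = 5 \left(-54 + s\right) \left(16 + s\right)$ ($V{\left(s \right)} = 5 \left(s - 54\right) \left(s + 16\right) = 5 \left(-54 + s\right) \left(16 + s\right)$)
$K{\left(m \right)} = 9$ ($K{\left(m \right)} = 3^{2} = 9$)
$\left(K{\left(-43 \right)} - 560\right) \left(2474 + 3 \left(-352\right)\right) + V{\left(45 \right)} = \left(9 - 560\right) \left(2474 + 3 \left(-352\right)\right) - \left(12870 - 10125\right) = - 551 \left(2474 - 1056\right) - 2745 = \left(-551\right) 1418 - 2745 = -781318 - 2745 = -784063$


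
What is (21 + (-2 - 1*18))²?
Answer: 1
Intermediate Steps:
(21 + (-2 - 1*18))² = (21 + (-2 - 18))² = (21 - 20)² = 1² = 1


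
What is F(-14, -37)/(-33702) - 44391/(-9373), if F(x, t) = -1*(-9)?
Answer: 498660375/105296282 ≈ 4.7358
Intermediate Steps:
F(x, t) = 9
F(-14, -37)/(-33702) - 44391/(-9373) = 9/(-33702) - 44391/(-9373) = 9*(-1/33702) - 44391*(-1/9373) = -3/11234 + 44391/9373 = 498660375/105296282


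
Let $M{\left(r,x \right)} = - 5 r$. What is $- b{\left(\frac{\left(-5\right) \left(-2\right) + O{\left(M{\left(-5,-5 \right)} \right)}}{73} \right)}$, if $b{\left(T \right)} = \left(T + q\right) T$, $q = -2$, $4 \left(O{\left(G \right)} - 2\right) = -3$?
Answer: $\frac{24255}{85264} \approx 0.28447$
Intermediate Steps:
$O{\left(G \right)} = \frac{5}{4}$ ($O{\left(G \right)} = 2 + \frac{1}{4} \left(-3\right) = 2 - \frac{3}{4} = \frac{5}{4}$)
$b{\left(T \right)} = T \left(-2 + T\right)$ ($b{\left(T \right)} = \left(T - 2\right) T = \left(-2 + T\right) T = T \left(-2 + T\right)$)
$- b{\left(\frac{\left(-5\right) \left(-2\right) + O{\left(M{\left(-5,-5 \right)} \right)}}{73} \right)} = - \frac{\left(-5\right) \left(-2\right) + \frac{5}{4}}{73} \left(-2 + \frac{\left(-5\right) \left(-2\right) + \frac{5}{4}}{73}\right) = - \left(10 + \frac{5}{4}\right) \frac{1}{73} \left(-2 + \left(10 + \frac{5}{4}\right) \frac{1}{73}\right) = - \frac{45}{4} \cdot \frac{1}{73} \left(-2 + \frac{45}{4} \cdot \frac{1}{73}\right) = - \frac{45 \left(-2 + \frac{45}{292}\right)}{292} = - \frac{45 \left(-539\right)}{292 \cdot 292} = \left(-1\right) \left(- \frac{24255}{85264}\right) = \frac{24255}{85264}$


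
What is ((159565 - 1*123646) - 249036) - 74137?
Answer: -287254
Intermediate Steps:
((159565 - 1*123646) - 249036) - 74137 = ((159565 - 123646) - 249036) - 74137 = (35919 - 249036) - 74137 = -213117 - 74137 = -287254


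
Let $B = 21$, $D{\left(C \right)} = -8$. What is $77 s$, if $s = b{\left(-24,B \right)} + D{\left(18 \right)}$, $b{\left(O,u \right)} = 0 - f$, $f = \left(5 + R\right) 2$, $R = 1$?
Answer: $-1540$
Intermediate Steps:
$f = 12$ ($f = \left(5 + 1\right) 2 = 6 \cdot 2 = 12$)
$b{\left(O,u \right)} = -12$ ($b{\left(O,u \right)} = 0 - 12 = -12$)
$s = -20$ ($s = -12 - 8 = -20$)
$77 s = 77 \left(-20\right) = -1540$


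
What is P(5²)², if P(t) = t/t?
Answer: 1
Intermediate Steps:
P(t) = 1
P(5²)² = 1² = 1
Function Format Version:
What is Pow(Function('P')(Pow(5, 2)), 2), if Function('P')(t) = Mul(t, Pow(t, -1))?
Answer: 1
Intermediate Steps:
Function('P')(t) = 1
Pow(Function('P')(Pow(5, 2)), 2) = Pow(1, 2) = 1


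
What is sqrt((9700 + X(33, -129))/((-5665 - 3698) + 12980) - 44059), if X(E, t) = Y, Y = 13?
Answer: I*sqrt(576375062730)/3617 ≈ 209.9*I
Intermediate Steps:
X(E, t) = 13
sqrt((9700 + X(33, -129))/((-5665 - 3698) + 12980) - 44059) = sqrt((9700 + 13)/((-5665 - 3698) + 12980) - 44059) = sqrt(9713/(-9363 + 12980) - 44059) = sqrt(9713/3617 - 44059) = sqrt(-159351690/3617) = I*sqrt(576375062730)/3617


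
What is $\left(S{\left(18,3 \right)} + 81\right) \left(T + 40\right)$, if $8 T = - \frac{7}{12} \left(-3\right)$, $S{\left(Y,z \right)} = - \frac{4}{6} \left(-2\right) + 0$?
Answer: $\frac{105963}{32} \approx 3311.3$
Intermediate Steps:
$S{\left(Y,z \right)} = \frac{4}{3}$ ($S{\left(Y,z \right)} = \left(-4\right) \frac{1}{6} \left(-2\right) + 0 = \left(- \frac{2}{3}\right) \left(-2\right) + 0 = \frac{4}{3} + 0 = \frac{4}{3}$)
$T = \frac{7}{32}$ ($T = \frac{- \frac{7}{12} \left(-3\right)}{8} = \frac{\left(-7\right) \frac{1}{12} \left(-3\right)}{8} = \frac{\left(- \frac{7}{12}\right) \left(-3\right)}{8} = \frac{1}{8} \cdot \frac{7}{4} = \frac{7}{32} \approx 0.21875$)
$\left(S{\left(18,3 \right)} + 81\right) \left(T + 40\right) = \left(\frac{4}{3} + 81\right) \left(\frac{7}{32} + 40\right) = \frac{247}{3} \cdot \frac{1287}{32} = \frac{105963}{32}$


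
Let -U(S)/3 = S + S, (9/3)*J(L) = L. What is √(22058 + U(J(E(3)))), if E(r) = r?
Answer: 2*√5513 ≈ 148.50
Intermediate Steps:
J(L) = L/3
U(S) = -6*S (U(S) = -3*(S + S) = -6*S)
√(22058 + U(J(E(3)))) = √(22058 - 2*3) = √(22058 - 6*1) = √(22058 - 6) = √22052 = 2*√5513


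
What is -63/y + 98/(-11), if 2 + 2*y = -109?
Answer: -3164/407 ≈ -7.7740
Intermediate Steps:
y = -111/2 (y = -1 + (½)*(-109) = -1 - 109/2 = -111/2 ≈ -55.500)
-63/y + 98/(-11) = -63/(-111/2) + 98/(-11) = -63*(-2/111) + 98*(-1/11) = 42/37 - 98/11 = -3164/407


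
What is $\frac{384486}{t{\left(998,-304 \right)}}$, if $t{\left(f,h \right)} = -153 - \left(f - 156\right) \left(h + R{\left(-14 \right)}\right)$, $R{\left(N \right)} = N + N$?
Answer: $\frac{384486}{279391} \approx 1.3762$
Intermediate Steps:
$R{\left(N \right)} = 2 N$
$t{\left(f,h \right)} = -153 - \left(-156 + f\right) \left(-28 + h\right)$ ($t{\left(f,h \right)} = -153 - \left(f - 156\right) \left(h + 2 \left(-14\right)\right) = -153 - \left(-156 + f\right) \left(h - 28\right) = -153 - \left(-156 + f\right) \left(-28 + h\right)$)
$\frac{384486}{t{\left(998,-304 \right)}} = \frac{384486}{-4521 + 28 \cdot 998 + 156 \left(-304\right) - 998 \left(-304\right)} = \frac{384486}{-4521 + 27944 - 47424 + 303392} = \frac{384486}{279391}$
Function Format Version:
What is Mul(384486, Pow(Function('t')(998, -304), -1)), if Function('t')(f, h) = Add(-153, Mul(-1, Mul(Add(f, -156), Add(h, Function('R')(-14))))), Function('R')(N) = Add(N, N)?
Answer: Rational(384486, 279391) ≈ 1.3762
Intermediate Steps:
Function('R')(N) = Mul(2, N)
Function('t')(f, h) = Add(-153, Mul(-1, Add(-156, f), Add(-28, h))) (Function('t')(f, h) = Add(-153, Mul(-1, Mul(Add(f, -156), Add(h, Mul(2, -14))))) = Add(-153, Mul(-1, Mul(Add(-156, f), Add(h, -28)))) = Add(-153, Mul(-1, Mul(Add(-156, f), Add(-28, h)))) = Add(-153, Mul(-1, Add(-156, f), Add(-28, h))))
Mul(384486, Pow(Function('t')(998, -304), -1)) = Mul(384486, Pow(Add(-4521, Mul(28, 998), Mul(156, -304), Mul(-1, 998, -304)), -1)) = Mul(384486, Pow(Add(-4521, 27944, -47424, 303392), -1)) = Mul(384486, Pow(279391, -1)) = Mul(384486, Rational(1, 279391)) = Rational(384486, 279391)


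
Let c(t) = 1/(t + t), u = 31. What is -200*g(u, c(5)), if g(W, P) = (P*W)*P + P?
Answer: -82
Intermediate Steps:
c(t) = 1/(2*t)
g(W, P) = P + W*P² (g(W, P) = W*P² + P = P + W*P²)
-200*g(u, c(5)) = -200*(½)/5*(1 + ((½)/5)*31) = -200*(½)*(⅕)*(1 + ((½)*(⅕))*31) = -20*(1 + (⅒)*31) = -20*(1 + 31/10) = -20*41/10 = -200*41/100 = -82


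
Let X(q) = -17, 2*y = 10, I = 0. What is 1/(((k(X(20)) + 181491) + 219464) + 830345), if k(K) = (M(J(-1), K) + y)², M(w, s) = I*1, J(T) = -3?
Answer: 1/1231325 ≈ 8.1213e-7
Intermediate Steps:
y = 5 (y = (½)*10 = 5)
M(w, s) = 0 (M(w, s) = 0*1 = 0)
k(K) = 25 (k(K) = (0 + 5)² = 5² = 25)
1/(((k(X(20)) + 181491) + 219464) + 830345) = 1/(((25 + 181491) + 219464) + 830345) = 1/((181516 + 219464) + 830345) = 1/(400980 + 830345) = 1/1231325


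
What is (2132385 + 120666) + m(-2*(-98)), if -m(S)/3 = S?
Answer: 2252463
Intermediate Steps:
m(S) = -3*S
(2132385 + 120666) + m(-2*(-98)) = (2132385 + 120666) - (-6)*(-98) = 2253051 - 3*196 = 2253051 - 588 = 2252463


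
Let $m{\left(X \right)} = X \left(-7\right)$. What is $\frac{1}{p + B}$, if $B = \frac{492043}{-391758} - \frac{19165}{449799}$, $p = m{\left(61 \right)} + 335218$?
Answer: $\frac{58737452214}{19664694088013465} \approx 2.9869 \cdot 10^{-6}$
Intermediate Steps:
$m{\left(X \right)} = - 7 X$
$p = 334791$ ($p = \left(-7\right) 61 + 335218 = -427 + 335218 = 334791$)
$B = - \frac{76276163809}{58737452214}$ ($B = 492043 \left(- \frac{1}{391758}\right) - \frac{19165}{449799} = - \frac{492043}{391758} - \frac{19165}{449799} = - \frac{76276163809}{58737452214} \approx -1.2986$)
$\frac{1}{p + B} = \frac{1}{334791 - \frac{76276163809}{58737452214}} = \frac{1}{\frac{19664694088013465}{58737452214}} = \frac{58737452214}{19664694088013465}$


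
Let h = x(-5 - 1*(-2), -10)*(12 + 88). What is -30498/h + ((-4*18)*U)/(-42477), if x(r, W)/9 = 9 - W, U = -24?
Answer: -73611797/40353150 ≈ -1.8242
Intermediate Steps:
x(r, W) = 81 - 9*W (x(r, W) = 9*(9 - W) = 81 - 9*W)
h = 17100 (h = (81 - 9*(-10))*(12 + 88) = (81 + 90)*100 = 171*100 = 17100)
-30498/h + ((-4*18)*U)/(-42477) = -30498/17100 + (-4*18*(-24))/(-42477) = -30498*1/17100 - 72*(-24)*(-1/42477) = -5083/2850 + 1728*(-1/42477) = -5083/2850 - 576/14159 = -73611797/40353150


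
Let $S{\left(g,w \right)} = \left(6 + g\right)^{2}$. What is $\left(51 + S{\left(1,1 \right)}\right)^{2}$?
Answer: $10000$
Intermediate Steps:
$\left(51 + S{\left(1,1 \right)}\right)^{2} = \left(51 + \left(6 + 1\right)^{2}\right)^{2} = \left(51 + 7^{2}\right)^{2} = \left(51 + 49\right)^{2} = 100^{2} = 10000$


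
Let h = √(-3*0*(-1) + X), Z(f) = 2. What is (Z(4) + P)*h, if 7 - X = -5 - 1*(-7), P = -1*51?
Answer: -49*√5 ≈ -109.57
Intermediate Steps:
P = -51
X = 5 (X = 7 - (-5 - 1*(-7)) = 7 - (-5 + 7) = 7 - 1*2 = 7 - 2 = 5)
h = √5 (h = √(-3*0*(-1) + 5) = √(0*(-1) + 5) = √(0 + 5) = √5 ≈ 2.2361)
(Z(4) + P)*h = (2 - 51)*√5 = -49*√5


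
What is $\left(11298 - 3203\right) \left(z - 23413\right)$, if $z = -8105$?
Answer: $-255138210$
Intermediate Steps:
$\left(11298 - 3203\right) \left(z - 23413\right) = \left(11298 - 3203\right) \left(-8105 - 23413\right) = 8095 \left(-31518\right) = -255138210$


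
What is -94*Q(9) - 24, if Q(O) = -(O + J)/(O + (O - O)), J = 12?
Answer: 586/3 ≈ 195.33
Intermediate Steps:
Q(O) = -(12 + O)/O (Q(O) = -(O + 12)/(O + (O - O)) = -(12 + O)/(O + 0) = -(12 + O)/O)
-94*Q(9) - 24 = -94*(-12 - 1*9)/9 - 24 = -94*(-12 - 9)/9 - 24 = -94*(-21)/9 - 24 = -94*(-7/3) - 24 = 658/3 - 24 = 586/3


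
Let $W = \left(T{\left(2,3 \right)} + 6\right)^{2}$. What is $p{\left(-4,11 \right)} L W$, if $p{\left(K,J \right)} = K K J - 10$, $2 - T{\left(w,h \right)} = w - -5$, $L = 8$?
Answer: $1328$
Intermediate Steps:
$T{\left(w,h \right)} = -3 - w$ ($T{\left(w,h \right)} = 2 - \left(w - -5\right) = 2 - \left(w + 5\right) = 2 - \left(5 + w\right) = -3 - w$)
$W = 1$ ($W = \left(\left(-3 - 2\right) + 6\right)^{2} = \left(-5 + 6\right)^{2} = 1^{2} = 1$)
$p{\left(K,J \right)} = -10 + J K^{2}$ ($p{\left(K,J \right)} = K^{2} J - 10 = J K^{2} - 10 = -10 + J K^{2}$)
$p{\left(-4,11 \right)} L W = \left(-10 + 11 \left(-4\right)^{2}\right) 8 \cdot 1 = \left(-10 + 11 \cdot 16\right) 8 \cdot 1 = \left(-10 + 176\right) 8 \cdot 1 = 166 \cdot 8 \cdot 1 = 1328 \cdot 1 = 1328$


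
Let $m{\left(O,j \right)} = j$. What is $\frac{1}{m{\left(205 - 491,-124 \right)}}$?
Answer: $- \frac{1}{124} \approx -0.0080645$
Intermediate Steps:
$\frac{1}{m{\left(205 - 491,-124 \right)}} = \frac{1}{-124} = - \frac{1}{124}$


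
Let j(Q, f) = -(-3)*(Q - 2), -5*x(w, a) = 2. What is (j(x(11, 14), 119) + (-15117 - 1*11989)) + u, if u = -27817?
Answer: -274651/5 ≈ -54930.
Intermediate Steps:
x(w, a) = -2/5 (x(w, a) = -1/5*2 = -2/5)
j(Q, f) = -6 + 3*Q (j(Q, f) = -(-3)*(-2 + Q) = -(6 - 3*Q) = -6 + 3*Q)
(j(x(11, 14), 119) + (-15117 - 1*11989)) + u = ((-6 + 3*(-2/5)) + (-15117 - 1*11989)) - 27817 = ((-6 - 6/5) + (-15117 - 11989)) - 27817 = (-36/5 - 27106) - 27817 = -135566/5 - 27817 = -274651/5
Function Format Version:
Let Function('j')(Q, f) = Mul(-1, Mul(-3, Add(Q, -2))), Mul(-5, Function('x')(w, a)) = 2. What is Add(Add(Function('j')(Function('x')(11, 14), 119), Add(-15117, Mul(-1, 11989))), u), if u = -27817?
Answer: Rational(-274651, 5) ≈ -54930.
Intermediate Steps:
Function('x')(w, a) = Rational(-2, 5) (Function('x')(w, a) = Mul(Rational(-1, 5), 2) = Rational(-2, 5))
Function('j')(Q, f) = Add(-6, Mul(3, Q)) (Function('j')(Q, f) = Mul(-1, Mul(-3, Add(-2, Q))) = Mul(-1, Add(6, Mul(-3, Q))) = Add(-6, Mul(3, Q)))
Add(Add(Function('j')(Function('x')(11, 14), 119), Add(-15117, Mul(-1, 11989))), u) = Add(Add(Add(-6, Mul(3, Rational(-2, 5))), Add(-15117, Mul(-1, 11989))), -27817) = Add(Add(Add(-6, Rational(-6, 5)), Add(-15117, -11989)), -27817) = Add(Add(Rational(-36, 5), -27106), -27817) = Add(Rational(-135566, 5), -27817) = Rational(-274651, 5)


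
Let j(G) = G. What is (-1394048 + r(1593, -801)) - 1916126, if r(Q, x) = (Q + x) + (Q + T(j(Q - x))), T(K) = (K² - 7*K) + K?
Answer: 2409083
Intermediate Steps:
T(K) = K² - 6*K
r(Q, x) = x + 2*Q + (Q - x)*(-6 + Q - x) (r(Q, x) = (Q + x) + (Q + (Q - x)*(-6 + (Q - x))) = (Q + x) + (Q + (Q - x)*(-6 + Q - x)) = x + 2*Q + (Q - x)*(-6 + Q - x))
(-1394048 + r(1593, -801)) - 1916126 = (-1394048 + (-801 + 2*1593 - (1593 - 1*(-801))*(6 - 801 - 1*1593))) - 1916126 = (-1394048 + (-801 + 3186 - (1593 + 801)*(6 - 801 - 1593))) - 1916126 = (-1394048 + (-801 + 3186 - 1*2394*(-2388))) - 1916126 = (-1394048 + (-801 + 3186 + 5716872)) - 1916126 = (-1394048 + 5719257) - 1916126 = 4325209 - 1916126 = 2409083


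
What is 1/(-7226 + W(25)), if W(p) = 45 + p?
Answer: -1/7156 ≈ -0.00013974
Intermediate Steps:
1/(-7226 + W(25)) = 1/(-7226 + (45 + 25)) = 1/(-7226 + 70) = 1/(-7156) = -1/7156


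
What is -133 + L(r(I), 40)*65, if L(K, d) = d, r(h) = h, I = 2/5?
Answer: 2467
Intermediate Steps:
I = ⅖ (I = 2*(⅕) = ⅖ ≈ 0.40000)
-133 + L(r(I), 40)*65 = -133 + 40*65 = -133 + 2600 = 2467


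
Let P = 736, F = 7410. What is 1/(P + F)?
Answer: 1/8146 ≈ 0.00012276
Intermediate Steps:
1/(P + F) = 1/(736 + 7410) = 1/8146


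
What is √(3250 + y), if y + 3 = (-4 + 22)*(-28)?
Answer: √2743 ≈ 52.374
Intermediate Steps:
y = -507 (y = -3 + (-4 + 22)*(-28) = -3 + 18*(-28) = -3 - 504 = -507)
√(3250 + y) = √(3250 - 507) = √2743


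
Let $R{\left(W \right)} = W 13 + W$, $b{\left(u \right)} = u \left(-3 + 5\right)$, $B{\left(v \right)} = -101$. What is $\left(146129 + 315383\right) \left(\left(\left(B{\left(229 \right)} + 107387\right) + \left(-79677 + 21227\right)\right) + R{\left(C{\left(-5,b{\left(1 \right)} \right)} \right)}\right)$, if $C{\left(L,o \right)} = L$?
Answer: $22506094192$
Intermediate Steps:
$b{\left(u \right)} = 2 u$ ($b{\left(u \right)} = u 2 = 2 u$)
$R{\left(W \right)} = 14 W$ ($R{\left(W \right)} = 13 W + W = 14 W$)
$\left(146129 + 315383\right) \left(\left(\left(B{\left(229 \right)} + 107387\right) + \left(-79677 + 21227\right)\right) + R{\left(C{\left(-5,b{\left(1 \right)} \right)} \right)}\right) = \left(146129 + 315383\right) \left(\left(\left(-101 + 107387\right) + \left(-79677 + 21227\right)\right) + 14 \left(-5\right)\right) = 461512 \left(\left(107286 - 58450\right) - 70\right) = 461512 \left(48836 - 70\right) = 461512 \cdot 48766 = 22506094192$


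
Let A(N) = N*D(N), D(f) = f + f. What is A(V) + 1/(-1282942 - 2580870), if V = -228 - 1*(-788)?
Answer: 2423382886399/3863812 ≈ 6.2720e+5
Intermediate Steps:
V = 560 (V = -228 + 788 = 560)
D(f) = 2*f
A(N) = 2*N² (A(N) = N*(2*N) = 2*N²)
A(V) + 1/(-1282942 - 2580870) = 2*560² + 1/(-1282942 - 2580870) = 2*313600 + 1/(-3863812) = 627200 - 1/3863812 = 2423382886399/3863812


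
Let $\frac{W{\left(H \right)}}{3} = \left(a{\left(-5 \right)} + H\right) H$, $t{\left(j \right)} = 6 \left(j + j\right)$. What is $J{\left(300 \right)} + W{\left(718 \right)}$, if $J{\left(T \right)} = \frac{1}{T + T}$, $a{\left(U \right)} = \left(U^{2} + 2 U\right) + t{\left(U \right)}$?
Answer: $\frac{869785201}{600} \approx 1.4496 \cdot 10^{6}$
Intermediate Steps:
$t{\left(j \right)} = 12 j$ ($t{\left(j \right)} = 6 \cdot 2 j = 12 j$)
$a{\left(U \right)} = U^{2} + 14 U$ ($a{\left(U \right)} = \left(U^{2} + 2 U\right) + 12 U = U^{2} + 14 U$)
$J{\left(T \right)} = \frac{1}{2 T}$
$W{\left(H \right)} = 3 H \left(-45 + H\right)$ ($W{\left(H \right)} = 3 \left(- 5 \left(14 - 5\right) + H\right) H = 3 \left(\left(-5\right) 9 + H\right) H = 3 \left(-45 + H\right) H = 3 H \left(-45 + H\right)$)
$J{\left(300 \right)} + W{\left(718 \right)} = \frac{1}{2 \cdot 300} + 3 \cdot 718 \left(-45 + 718\right) = \frac{1}{2} \cdot \frac{1}{300} + 3 \cdot 718 \cdot 673 = \frac{1}{600} + 1449642 = \frac{869785201}{600}$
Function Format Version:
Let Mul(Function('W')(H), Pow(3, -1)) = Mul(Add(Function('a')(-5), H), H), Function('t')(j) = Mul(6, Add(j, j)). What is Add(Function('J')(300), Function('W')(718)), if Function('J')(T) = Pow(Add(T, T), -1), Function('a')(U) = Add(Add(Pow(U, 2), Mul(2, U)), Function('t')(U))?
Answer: Rational(869785201, 600) ≈ 1.4496e+6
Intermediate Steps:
Function('t')(j) = Mul(12, j) (Function('t')(j) = Mul(6, Mul(2, j)) = Mul(12, j))
Function('a')(U) = Add(Pow(U, 2), Mul(14, U)) (Function('a')(U) = Add(Add(Pow(U, 2), Mul(2, U)), Mul(12, U)) = Add(Pow(U, 2), Mul(14, U)))
Function('J')(T) = Mul(Rational(1, 2), Pow(T, -1)) (Function('J')(T) = Pow(Mul(2, T), -1) = Mul(Rational(1, 2), Pow(T, -1)))
Function('W')(H) = Mul(3, H, Add(-45, H)) (Function('W')(H) = Mul(3, Mul(Add(Mul(-5, Add(14, -5)), H), H)) = Mul(3, Mul(Add(Mul(-5, 9), H), H)) = Mul(3, Mul(Add(-45, H), H)) = Mul(3, Mul(H, Add(-45, H))) = Mul(3, H, Add(-45, H)))
Add(Function('J')(300), Function('W')(718)) = Add(Mul(Rational(1, 2), Pow(300, -1)), Mul(3, 718, Add(-45, 718))) = Add(Mul(Rational(1, 2), Rational(1, 300)), Mul(3, 718, 673)) = Add(Rational(1, 600), 1449642) = Rational(869785201, 600)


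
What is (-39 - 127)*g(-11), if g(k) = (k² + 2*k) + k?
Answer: -14608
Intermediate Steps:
g(k) = k² + 3*k
(-39 - 127)*g(-11) = (-39 - 127)*(-11*(3 - 11)) = -(-1826)*(-8) = -166*88 = -14608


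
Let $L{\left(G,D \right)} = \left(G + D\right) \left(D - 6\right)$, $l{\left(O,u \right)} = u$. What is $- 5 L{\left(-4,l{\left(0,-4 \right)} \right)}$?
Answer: $-400$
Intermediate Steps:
$L{\left(G,D \right)} = \left(-6 + D\right) \left(D + G\right)$ ($L{\left(G,D \right)} = \left(D + G\right) \left(-6 + D\right) = \left(-6 + D\right) \left(D + G\right)$)
$- 5 L{\left(-4,l{\left(0,-4 \right)} \right)} = - 5 \left(\left(-4\right)^{2} - -24 - -24 - -16\right) = - 5 \left(16 + 24 + 24 + 16\right) = \left(-5\right) 80 = -400$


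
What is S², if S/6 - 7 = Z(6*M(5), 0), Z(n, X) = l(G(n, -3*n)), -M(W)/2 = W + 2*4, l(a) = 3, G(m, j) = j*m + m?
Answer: 3600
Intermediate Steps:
G(m, j) = m + j*m
M(W) = -16 - 2*W (M(W) = -2*(W + 2*4) = -2*(W + 8) = -2*(8 + W) = -16 - 2*W)
Z(n, X) = 3
S = 60 (S = 42 + 6*3 = 42 + 18 = 60)
S² = 60² = 3600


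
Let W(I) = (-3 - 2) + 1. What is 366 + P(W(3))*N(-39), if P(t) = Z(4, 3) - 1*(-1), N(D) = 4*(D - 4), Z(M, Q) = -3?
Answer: 710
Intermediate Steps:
W(I) = -4 (W(I) = -5 + 1 = -4)
N(D) = -16 + 4*D (N(D) = 4*(-4 + D) = -16 + 4*D)
P(t) = -2 (P(t) = -3 - 1*(-1) = -3 + 1 = -2)
366 + P(W(3))*N(-39) = 366 - 2*(-16 + 4*(-39)) = 366 - 2*(-16 - 156) = 366 - 2*(-172) = 366 + 344 = 710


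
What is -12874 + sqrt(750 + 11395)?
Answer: -12874 + sqrt(12145) ≈ -12764.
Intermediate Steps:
-12874 + sqrt(750 + 11395) = -12874 + sqrt(12145)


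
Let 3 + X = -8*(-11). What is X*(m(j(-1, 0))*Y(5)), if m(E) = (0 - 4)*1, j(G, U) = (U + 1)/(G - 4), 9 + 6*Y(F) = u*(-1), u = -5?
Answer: 680/3 ≈ 226.67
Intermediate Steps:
Y(F) = -⅔ (Y(F) = -3/2 + (-5*(-1))/6 = -3/2 + (⅙)*5 = -3/2 + ⅚ = -⅔)
j(G, U) = (1 + U)/(-4 + G)
X = 85 (X = -3 - 8*(-11) = -3 + 88 = 85)
m(E) = -4 (m(E) = -4*1 = -4)
X*(m(j(-1, 0))*Y(5)) = 85*(-4*(-⅔)) = 85*(8/3) = 680/3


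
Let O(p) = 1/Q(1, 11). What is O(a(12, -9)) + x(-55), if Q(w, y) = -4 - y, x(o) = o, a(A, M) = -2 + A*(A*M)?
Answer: -826/15 ≈ -55.067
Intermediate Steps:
a(A, M) = -2 + M*A²
O(p) = -1/15 (O(p) = 1/(-4 - 1*11) = 1/(-4 - 11) = 1/(-15) = -1/15)
O(a(12, -9)) + x(-55) = -1/15 - 55 = -826/15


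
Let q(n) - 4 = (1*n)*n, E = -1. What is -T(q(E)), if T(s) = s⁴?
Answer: -625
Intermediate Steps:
q(n) = 4 + n² (q(n) = 4 + (1*n)*n = 4 + n*n = 4 + n²)
-T(q(E)) = -(4 + (-1)²)⁴ = -(4 + 1)⁴ = -1*5⁴ = -1*625 = -625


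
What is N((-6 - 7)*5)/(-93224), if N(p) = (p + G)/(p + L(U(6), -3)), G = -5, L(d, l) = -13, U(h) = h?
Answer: -35/3635736 ≈ -9.6267e-6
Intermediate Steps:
N(p) = (-5 + p)/(-13 + p) (N(p) = (p - 5)/(p - 13) = (-5 + p)/(-13 + p))
N((-6 - 7)*5)/(-93224) = ((-5 + (-6 - 7)*5)/(-13 + (-6 - 7)*5))/(-93224) = ((-5 - 13*5)/(-13 - 13*5))*(-1/93224) = ((-5 - 65)/(-13 - 65))*(-1/93224) = (-70/(-78))*(-1/93224) = -1/78*(-70)*(-1/93224) = (35/39)*(-1/93224) = -35/3635736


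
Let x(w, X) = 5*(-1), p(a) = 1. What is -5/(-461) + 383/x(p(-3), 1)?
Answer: -176538/2305 ≈ -76.589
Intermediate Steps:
x(w, X) = -5
-5/(-461) + 383/x(p(-3), 1) = -5/(-461) + 383/(-5) = -5*(-1/461) + 383*(-⅕) = 5/461 - 383/5 = -176538/2305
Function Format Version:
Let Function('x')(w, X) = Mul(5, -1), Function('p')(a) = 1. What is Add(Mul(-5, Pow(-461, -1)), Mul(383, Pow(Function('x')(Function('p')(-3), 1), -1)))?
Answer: Rational(-176538, 2305) ≈ -76.589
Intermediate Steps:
Function('x')(w, X) = -5
Add(Mul(-5, Pow(-461, -1)), Mul(383, Pow(Function('x')(Function('p')(-3), 1), -1))) = Add(Mul(-5, Pow(-461, -1)), Mul(383, Pow(-5, -1))) = Add(Mul(-5, Rational(-1, 461)), Mul(383, Rational(-1, 5))) = Add(Rational(5, 461), Rational(-383, 5)) = Rational(-176538, 2305)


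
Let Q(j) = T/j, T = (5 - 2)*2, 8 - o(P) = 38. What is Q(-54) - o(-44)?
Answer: 269/9 ≈ 29.889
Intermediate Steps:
o(P) = -30 (o(P) = 8 - 1*38 = 8 - 38 = -30)
T = 6 (T = 3*2 = 6)
Q(j) = 6/j
Q(-54) - o(-44) = 6/(-54) - 1*(-30) = 6*(-1/54) + 30 = -⅑ + 30 = 269/9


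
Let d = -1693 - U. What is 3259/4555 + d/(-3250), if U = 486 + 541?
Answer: 459627/296075 ≈ 1.5524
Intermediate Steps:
U = 1027
d = -2720 (d = -1693 - 1*1027 = -1693 - 1027 = -2720)
3259/4555 + d/(-3250) = 3259/4555 - 2720/(-3250) = 3259*(1/4555) - 2720*(-1/3250) = 3259/4555 + 272/325 = 459627/296075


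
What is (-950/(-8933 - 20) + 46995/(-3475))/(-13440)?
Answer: 83488997/83628182400 ≈ 0.00099833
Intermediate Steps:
(-950/(-8933 - 20) + 46995/(-3475))/(-13440) = (-950/(-8953) + 46995*(-1/3475))*(-1/13440) = (-950*(-1/8953) - 9399/695)*(-1/13440) = (950/8953 - 9399/695)*(-1/13440) = -83488997/6222335*(-1/13440) = 83488997/83628182400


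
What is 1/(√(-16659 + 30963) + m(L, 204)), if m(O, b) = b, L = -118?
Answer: 17/2276 - √894/6828 ≈ 0.0030902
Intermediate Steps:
1/(√(-16659 + 30963) + m(L, 204)) = 1/(√(-16659 + 30963) + 204) = 1/(√14304 + 204) = 1/(4*√894 + 204) = 1/(204 + 4*√894)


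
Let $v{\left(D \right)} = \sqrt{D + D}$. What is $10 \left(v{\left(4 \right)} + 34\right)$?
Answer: $340 + 20 \sqrt{2} \approx 368.28$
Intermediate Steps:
$v{\left(D \right)} = \sqrt{2} \sqrt{D}$ ($v{\left(D \right)} = \sqrt{2 D} = \sqrt{2} \sqrt{D}$)
$10 \left(v{\left(4 \right)} + 34\right) = 10 \left(\sqrt{2} \sqrt{4} + 34\right) = 10 \left(\sqrt{2} \cdot 2 + 34\right) = 10 \left(2 \sqrt{2} + 34\right) = 10 \left(34 + 2 \sqrt{2}\right) = 340 + 20 \sqrt{2}$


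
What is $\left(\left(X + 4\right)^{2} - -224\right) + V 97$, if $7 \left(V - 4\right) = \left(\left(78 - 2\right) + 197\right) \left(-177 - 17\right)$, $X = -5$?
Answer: $-733289$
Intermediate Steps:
$V = -7562$ ($V = 4 + \frac{\left(\left(78 - 2\right) + 197\right) \left(-177 - 17\right)}{7} = 4 + \frac{\left(\left(78 - 2\right) + 197\right) \left(-194\right)}{7} = 4 + \frac{\left(76 + 197\right) \left(-194\right)}{7} = 4 + \frac{273 \left(-194\right)}{7} = 4 + \frac{1}{7} \left(-52962\right) = 4 - 7566 = -7562$)
$\left(\left(X + 4\right)^{2} - -224\right) + V 97 = \left(\left(-5 + 4\right)^{2} - -224\right) - 733514 = \left(\left(-1\right)^{2} + 224\right) - 733514 = \left(1 + 224\right) - 733514 = 225 - 733514 = -733289$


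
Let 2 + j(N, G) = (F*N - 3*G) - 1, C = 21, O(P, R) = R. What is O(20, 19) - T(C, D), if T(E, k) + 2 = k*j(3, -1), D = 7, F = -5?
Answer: 126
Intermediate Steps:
j(N, G) = -3 - 5*N - 3*G (j(N, G) = -2 + ((-5*N - 3*G) - 1) = -2 + (-1 - 5*N - 3*G) = -3 - 5*N - 3*G)
T(E, k) = -2 - 15*k (T(E, k) = -2 + k*(-3 - 5*3 - 3*(-1)) = -2 + k*(-3 - 15 + 3) = -2 + k*(-15) = -2 - 15*k)
O(20, 19) - T(C, D) = 19 - (-2 - 15*7) = 19 - (-2 - 105) = 19 - 1*(-107) = 19 + 107 = 126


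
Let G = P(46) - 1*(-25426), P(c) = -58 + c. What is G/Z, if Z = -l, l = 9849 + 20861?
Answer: -12707/15355 ≈ -0.82755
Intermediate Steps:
l = 30710
G = 25414 (G = (-58 + 46) - 1*(-25426) = -12 + 25426 = 25414)
Z = -30710 (Z = -1*30710 = -30710)
G/Z = 25414/(-30710) = 25414*(-1/30710) = -12707/15355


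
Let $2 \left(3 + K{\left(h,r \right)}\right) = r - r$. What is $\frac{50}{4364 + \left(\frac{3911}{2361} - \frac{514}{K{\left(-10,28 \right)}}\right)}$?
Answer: $\frac{39350}{3570611} \approx 0.011021$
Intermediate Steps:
$K{\left(h,r \right)} = -3$ ($K{\left(h,r \right)} = -3 + \frac{r - r}{2} = -3 + \frac{1}{2} \cdot 0 = -3 + 0 = -3$)
$\frac{50}{4364 + \left(\frac{3911}{2361} - \frac{514}{K{\left(-10,28 \right)}}\right)} = \frac{50}{4364 + \left(\frac{3911}{2361} - \frac{514}{-3}\right)} = \frac{50}{4364 + \left(3911 \cdot \frac{1}{2361} - - \frac{514}{3}\right)} = \frac{50}{4364 + \left(\frac{3911}{2361} + \frac{514}{3}\right)} = \frac{50}{4364 + \frac{136143}{787}} = \frac{50}{\frac{3570611}{787}} = 50 \cdot \frac{787}{3570611} = \frac{39350}{3570611}$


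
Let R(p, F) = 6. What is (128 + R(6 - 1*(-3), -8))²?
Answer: 17956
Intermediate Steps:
(128 + R(6 - 1*(-3), -8))² = (128 + 6)² = 134² = 17956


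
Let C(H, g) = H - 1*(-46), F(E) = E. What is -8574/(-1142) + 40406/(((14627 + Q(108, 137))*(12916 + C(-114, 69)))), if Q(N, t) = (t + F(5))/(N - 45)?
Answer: 25382487429903/3380682374872 ≈ 7.5081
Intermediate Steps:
C(H, g) = 46 + H (C(H, g) = H + 46 = 46 + H)
Q(N, t) = (5 + t)/(-45 + N) (Q(N, t) = (t + 5)/(N - 45) = (5 + t)/(-45 + N))
-8574/(-1142) + 40406/(((14627 + Q(108, 137))*(12916 + C(-114, 69)))) = -8574/(-1142) + 40406/(((14627 + (5 + 137)/(-45 + 108))*(12916 + (46 - 114)))) = -8574*(-1/1142) + 40406/(((14627 + 142/63)*(12916 - 68))) = 4287/571 + 40406/(((14627 + (1/63)*142)*12848)) = 4287/571 + 40406/(((14627 + 142/63)*12848)) = 4287/571 + 40406/(((921643/63)*12848)) = 4287/571 + 40406/(11841269264/63) = 4287/571 + 40406*(63/11841269264) = 4287/571 + 1272789/5920634632 = 25382487429903/3380682374872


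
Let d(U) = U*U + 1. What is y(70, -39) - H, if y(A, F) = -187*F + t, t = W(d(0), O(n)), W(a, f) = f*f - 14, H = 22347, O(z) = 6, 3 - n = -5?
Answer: -15032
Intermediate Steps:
d(U) = 1 + U² (d(U) = U² + 1 = 1 + U²)
n = 8 (n = 3 - 1*(-5) = 3 + 5 = 8)
W(a, f) = -14 + f² (W(a, f) = f² - 14 = -14 + f²)
t = 22 (t = -14 + 6² = -14 + 36 = 22)
y(A, F) = 22 - 187*F (y(A, F) = -187*F + 22 = 22 - 187*F)
y(70, -39) - H = (22 - 187*(-39)) - 1*22347 = (22 + 7293) - 22347 = 7315 - 22347 = -15032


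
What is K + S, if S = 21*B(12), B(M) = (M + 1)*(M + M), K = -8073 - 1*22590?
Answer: -24111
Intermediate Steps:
K = -30663 (K = -8073 - 22590 = -30663)
B(M) = 2*M*(1 + M) (B(M) = (1 + M)*(2*M) = 2*M*(1 + M))
S = 6552 (S = 21*(2*12*(1 + 12)) = 21*(2*12*13) = 21*312 = 6552)
K + S = -30663 + 6552 = -24111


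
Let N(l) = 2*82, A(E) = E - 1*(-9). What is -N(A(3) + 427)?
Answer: -164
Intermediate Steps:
A(E) = 9 + E (A(E) = E + 9 = 9 + E)
N(l) = 164
-N(A(3) + 427) = -1*164 = -164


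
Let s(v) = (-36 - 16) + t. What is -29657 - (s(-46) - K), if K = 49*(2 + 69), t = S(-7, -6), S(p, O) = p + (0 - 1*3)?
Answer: -26116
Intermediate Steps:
S(p, O) = -3 + p (S(p, O) = p + (0 - 3) = p - 3 = -3 + p)
t = -10 (t = -3 - 7 = -10)
s(v) = -62 (s(v) = (-36 - 16) - 10 = -52 - 10 = -62)
K = 3479 (K = 49*71 = 3479)
-29657 - (s(-46) - K) = -29657 - (-62 - 1*3479) = -29657 - (-62 - 3479) = -29657 - 1*(-3541) = -29657 + 3541 = -26116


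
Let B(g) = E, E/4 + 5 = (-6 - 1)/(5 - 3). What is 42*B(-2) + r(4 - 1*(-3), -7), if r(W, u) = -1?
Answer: -1429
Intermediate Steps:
E = -34 (E = -20 + 4*((-6 - 1)/(5 - 3)) = -20 + 4*(-7/2) = -20 - 14 = -34)
B(g) = -34
42*B(-2) + r(4 - 1*(-3), -7) = 42*(-34) - 1 = -1428 - 1 = -1429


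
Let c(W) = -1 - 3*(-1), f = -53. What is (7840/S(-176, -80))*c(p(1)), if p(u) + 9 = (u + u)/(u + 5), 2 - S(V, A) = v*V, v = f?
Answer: -7840/4663 ≈ -1.6813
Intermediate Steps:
v = -53
S(V, A) = 2 + 53*V (S(V, A) = 2 - (-53)*V = 2 + 53*V)
p(u) = -9 + 2*u/(5 + u) (p(u) = -9 + (u + u)/(u + 5) = -9 + (2*u)/(5 + u) = -9 + 2*u/(5 + u))
c(W) = 2 (c(W) = -1 + 3 = 2)
(7840/S(-176, -80))*c(p(1)) = (7840/(2 + 53*(-176)))*2 = (7840/(2 - 9328))*2 = (7840/(-9326))*2 = (7840*(-1/9326))*2 = -3920/4663*2 = -7840/4663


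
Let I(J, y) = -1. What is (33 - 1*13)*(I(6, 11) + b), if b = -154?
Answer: -3100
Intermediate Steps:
(33 - 1*13)*(I(6, 11) + b) = (33 - 1*13)*(-1 - 154) = (33 - 13)*(-155) = 20*(-155) = -3100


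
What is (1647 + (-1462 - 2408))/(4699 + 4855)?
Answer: -2223/9554 ≈ -0.23268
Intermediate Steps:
(1647 + (-1462 - 2408))/(4699 + 4855) = (1647 - 3870)/9554 = -2223*1/9554 = -2223/9554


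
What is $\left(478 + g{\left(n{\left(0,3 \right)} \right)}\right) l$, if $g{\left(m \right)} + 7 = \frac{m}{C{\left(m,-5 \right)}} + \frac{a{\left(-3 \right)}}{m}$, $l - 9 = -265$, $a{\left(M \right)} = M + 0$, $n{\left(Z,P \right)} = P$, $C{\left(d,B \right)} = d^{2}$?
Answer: $- \frac{361216}{3} \approx -1.2041 \cdot 10^{5}$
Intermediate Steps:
$a{\left(M \right)} = M$
$l = -256$ ($l = 9 - 265 = -256$)
$g{\left(m \right)} = -7 - \frac{2}{m}$ ($g{\left(m \right)} = -7 + \left(\frac{m}{m^{2}} - \frac{3}{m}\right) = -7 - \left(\frac{3}{m} - \frac{m}{m^{2}}\right) = -7 + \left(\frac{1}{m} - \frac{3}{m}\right) = -7 - \frac{2}{m}$)
$\left(478 + g{\left(n{\left(0,3 \right)} \right)}\right) l = \left(478 - \left(7 + \frac{2}{3}\right)\right) \left(-256\right) = \left(478 - \frac{23}{3}\right) \left(-256\right) = \frac{1411}{3} \left(-256\right) = - \frac{361216}{3}$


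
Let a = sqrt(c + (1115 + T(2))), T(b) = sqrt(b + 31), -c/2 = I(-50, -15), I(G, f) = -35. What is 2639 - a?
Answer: 2639 - sqrt(1185 + sqrt(33)) ≈ 2604.5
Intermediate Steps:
c = 70 (c = -2*(-35) = 70)
T(b) = sqrt(31 + b)
a = sqrt(1185 + sqrt(33)) (a = sqrt(70 + (1115 + sqrt(31 + 2))) = sqrt(70 + (1115 + sqrt(33))) = sqrt(1185 + sqrt(33)) ≈ 34.507)
2639 - a = 2639 - sqrt(1185 + sqrt(33))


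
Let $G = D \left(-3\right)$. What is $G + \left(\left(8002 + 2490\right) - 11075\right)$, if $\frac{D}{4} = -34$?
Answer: $-175$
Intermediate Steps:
$D = -136$ ($D = 4 \left(-34\right) = -136$)
$G = 408$ ($G = \left(-136\right) \left(-3\right) = 408$)
$G + \left(\left(8002 + 2490\right) - 11075\right) = 408 + \left(\left(8002 + 2490\right) - 11075\right) = 408 + \left(10492 - 11075\right) = 408 - 583 = -175$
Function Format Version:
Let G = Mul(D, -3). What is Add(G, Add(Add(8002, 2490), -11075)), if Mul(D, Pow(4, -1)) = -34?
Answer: -175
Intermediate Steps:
D = -136 (D = Mul(4, -34) = -136)
G = 408 (G = Mul(-136, -3) = 408)
Add(G, Add(Add(8002, 2490), -11075)) = Add(408, Add(Add(8002, 2490), -11075)) = Add(408, Add(10492, -11075)) = Add(408, -583) = -175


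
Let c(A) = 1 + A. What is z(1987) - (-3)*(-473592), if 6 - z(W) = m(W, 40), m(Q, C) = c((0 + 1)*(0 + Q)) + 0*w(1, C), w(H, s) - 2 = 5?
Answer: -1422758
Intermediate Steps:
w(H, s) = 7 (w(H, s) = 2 + 5 = 7)
m(Q, C) = 1 + Q (m(Q, C) = (1 + (0 + 1)*(0 + Q)) + 0*7 = (1 + 1*Q) + 0 = (1 + Q) + 0 = 1 + Q)
z(W) = 5 - W (z(W) = 6 - (1 + W) = 6 + (-1 - W) = 5 - W)
z(1987) - (-3)*(-473592) = (5 - 1*1987) - (-3)*(-473592) = (5 - 1987) - 1*1420776 = -1982 - 1420776 = -1422758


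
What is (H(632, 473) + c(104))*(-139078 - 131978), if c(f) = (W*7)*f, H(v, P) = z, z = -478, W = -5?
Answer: 1116208608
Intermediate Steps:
H(v, P) = -478
c(f) = -35*f (c(f) = (-5*7)*f = -35*f)
(H(632, 473) + c(104))*(-139078 - 131978) = (-478 - 35*104)*(-139078 - 131978) = (-478 - 3640)*(-271056) = -4118*(-271056) = 1116208608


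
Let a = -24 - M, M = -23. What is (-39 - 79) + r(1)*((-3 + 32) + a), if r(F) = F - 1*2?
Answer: -146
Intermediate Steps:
r(F) = -2 + F (r(F) = F - 2 = -2 + F)
a = -1 (a = -24 - 1*(-23) = -24 + 23 = -1)
(-39 - 79) + r(1)*((-3 + 32) + a) = (-39 - 79) + (-2 + 1)*((-3 + 32) - 1) = -118 - (29 - 1) = -118 - 1*28 = -118 - 28 = -146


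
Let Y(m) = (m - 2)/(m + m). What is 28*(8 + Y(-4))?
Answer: 245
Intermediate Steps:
Y(m) = (-2 + m)/(2*m) (Y(m) = (-2 + m)/((2*m)) = (-2 + m)*(1/(2*m)) = (-2 + m)/(2*m))
28*(8 + Y(-4)) = 28*(8 + (1/2)*(-2 - 4)/(-4)) = 28*(8 + (1/2)*(-1/4)*(-6)) = 28*(8 + 3/4) = 28*(35/4) = 245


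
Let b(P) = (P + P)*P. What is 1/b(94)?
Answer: 1/17672 ≈ 5.6587e-5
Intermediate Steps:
b(P) = 2*P**2 (b(P) = (2*P)*P = 2*P**2)
1/b(94) = 1/(2*94**2) = 1/(2*8836) = 1/17672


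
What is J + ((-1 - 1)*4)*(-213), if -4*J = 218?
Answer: 3299/2 ≈ 1649.5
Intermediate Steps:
J = -109/2 (J = -¼*218 = -109/2 ≈ -54.500)
J + ((-1 - 1)*4)*(-213) = -109/2 + ((-1 - 1)*4)*(-213) = -109/2 - 2*4*(-213) = -109/2 - 8*(-213) = -109/2 + 1704 = 3299/2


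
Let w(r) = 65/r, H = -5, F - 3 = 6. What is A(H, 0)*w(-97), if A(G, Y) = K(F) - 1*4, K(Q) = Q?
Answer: -325/97 ≈ -3.3505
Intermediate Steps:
F = 9 (F = 3 + 6 = 9)
A(G, Y) = 5 (A(G, Y) = 9 - 1*4 = 9 - 4 = 5)
A(H, 0)*w(-97) = 5*(65/(-97)) = 5*(65*(-1/97)) = 5*(-65/97) = -325/97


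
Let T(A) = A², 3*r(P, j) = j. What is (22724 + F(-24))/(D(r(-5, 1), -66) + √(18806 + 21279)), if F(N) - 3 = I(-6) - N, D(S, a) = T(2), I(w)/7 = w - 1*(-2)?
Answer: -90892/40069 + 22723*√40085/40069 ≈ 111.27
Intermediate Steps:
I(w) = 14 + 7*w (I(w) = 7*(w - 1*(-2)) = 7*(w + 2) = 7*(2 + w) = 14 + 7*w)
r(P, j) = j/3
D(S, a) = 4 (D(S, a) = 2² = 4)
F(N) = -25 - N (F(N) = 3 + ((14 + 7*(-6)) - N) = 3 + ((14 - 42) - N) = 3 + (-28 - N) = -25 - N)
(22724 + F(-24))/(D(r(-5, 1), -66) + √(18806 + 21279)) = (22724 + (-25 - 1*(-24)))/(4 + √(18806 + 21279)) = (22724 + (-25 + 24))/(4 + √40085) = (22724 - 1)/(4 + √40085) = 22723/(4 + √40085)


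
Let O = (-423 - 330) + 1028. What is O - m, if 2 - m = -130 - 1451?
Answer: -1308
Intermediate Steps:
m = 1583 (m = 2 - (-130 - 1451) = 2 - 1*(-1581) = 2 + 1581 = 1583)
O = 275 (O = -753 + 1028 = 275)
O - m = 275 - 1*1583 = 275 - 1583 = -1308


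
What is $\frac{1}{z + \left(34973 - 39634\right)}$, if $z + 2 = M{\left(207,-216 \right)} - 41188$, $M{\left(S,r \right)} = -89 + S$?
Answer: $- \frac{1}{45733} \approx -2.1866 \cdot 10^{-5}$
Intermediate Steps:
$z = -41072$ ($z = -2 + \left(\left(-89 + 207\right) - 41188\right) = -2 + \left(118 - 41188\right) = -2 - 41070 = -41072$)
$\frac{1}{z + \left(34973 - 39634\right)} = \frac{1}{-41072 + \left(34973 - 39634\right)} = \frac{1}{-41072 - 4661} = \frac{1}{-45733} = - \frac{1}{45733}$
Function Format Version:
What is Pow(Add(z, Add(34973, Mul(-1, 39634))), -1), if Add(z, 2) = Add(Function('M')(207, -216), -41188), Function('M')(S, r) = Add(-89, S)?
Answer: Rational(-1, 45733) ≈ -2.1866e-5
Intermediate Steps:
z = -41072 (z = Add(-2, Add(Add(-89, 207), -41188)) = Add(-2, Add(118, -41188)) = Add(-2, -41070) = -41072)
Pow(Add(z, Add(34973, Mul(-1, 39634))), -1) = Pow(Add(-41072, Add(34973, Mul(-1, 39634))), -1) = Pow(Add(-41072, Add(34973, -39634)), -1) = Pow(Add(-41072, -4661), -1) = Pow(-45733, -1) = Rational(-1, 45733)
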